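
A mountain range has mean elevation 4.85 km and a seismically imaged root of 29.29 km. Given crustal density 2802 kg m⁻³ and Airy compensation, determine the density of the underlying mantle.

Airy balance: ρ_c h = (ρ_m − ρ_c) r → ρ_m = ρ_c (1 + h/r).
ρ_m = 2802 × (1 + 4.85 km/29.29 km) = 3270 kg m⁻³.

3270 kg m⁻³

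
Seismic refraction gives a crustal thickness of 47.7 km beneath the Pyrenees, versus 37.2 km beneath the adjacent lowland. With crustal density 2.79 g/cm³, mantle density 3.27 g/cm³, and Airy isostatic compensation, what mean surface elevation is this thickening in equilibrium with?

1.54 km

Excess crust Δ = 47.7 km − 37.2 km = 10.5 km, split between elevation h and root r with h + r = Δ.
Airy balance ρ_c h = (ρ_m − ρ_c) r gives r = h ρ_c/(ρ_m − ρ_c), so h (1 + ρ_c/(ρ_m − ρ_c)) = Δ, i.e. h = Δ (ρ_m − ρ_c)/ρ_m.
h = 10.5 km × 0.48/3.27 = 1.54 km.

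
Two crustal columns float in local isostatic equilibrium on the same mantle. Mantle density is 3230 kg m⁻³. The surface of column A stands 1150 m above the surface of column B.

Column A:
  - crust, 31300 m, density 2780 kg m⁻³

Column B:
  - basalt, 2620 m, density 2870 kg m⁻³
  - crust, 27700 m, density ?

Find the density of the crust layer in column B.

Take the compensation level at the base of the deeper column (depth z_c below the surface of column A) and equate Σ ρ_i t_i down to z_c; mantle fills any gap and the z_c terms cancel.
Column A: 31300×2780 + (z_c − 31300)×3230
Column B: 1150×0 + 2620×2870 + 27700×ρ + (z_c − 1150 − 30320)×3230
The z_c×3230 term appears on both sides and cancels. Collect the known terms of each column as K = Σ(ρt)_known − 3230 × (depth of known layers): K_A = 87014000 − 3230×31300 = −14085000; K_B = 7519400 − 3230×(1150 + 30320) = −94128700.
Balance: K_A = K_B + 27700×ρ, so ρ = (K_A − K_B)/27700 = 80043700/27700 = 2890 kg m⁻³.

2890 kg m⁻³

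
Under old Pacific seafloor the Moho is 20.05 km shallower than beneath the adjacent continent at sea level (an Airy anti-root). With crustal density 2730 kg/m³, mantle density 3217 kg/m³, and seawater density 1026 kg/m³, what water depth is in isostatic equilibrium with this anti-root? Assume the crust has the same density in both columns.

5.73 km

Replacing a thickness d of crust by seawater at the top must be balanced by replacing crust with mantle at the base: d (ρ_c − ρ_w) = a (ρ_m − ρ_c).
d = a (ρ_m − ρ_c)/(ρ_c − ρ_w) = 20.05 km × 487/1704 = 5.73 km.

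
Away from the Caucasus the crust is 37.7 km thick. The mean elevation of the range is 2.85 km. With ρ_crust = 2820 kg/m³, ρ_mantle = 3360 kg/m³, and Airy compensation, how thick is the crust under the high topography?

55.4 km

Root depth r = h ρ_c / (ρ_m − ρ_c) = 2.85 km × 2820 / 540 = 14.88 km.
Total thickness = T + h + r = 37.7 km + 2.85 km + 14.88 km = 55.4 km.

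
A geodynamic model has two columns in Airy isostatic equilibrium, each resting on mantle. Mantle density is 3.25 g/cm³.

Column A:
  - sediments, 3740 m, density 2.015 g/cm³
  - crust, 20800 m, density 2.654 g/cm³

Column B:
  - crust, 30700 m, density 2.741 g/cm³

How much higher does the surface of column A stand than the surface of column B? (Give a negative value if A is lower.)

428 m

For any compensation level in the mantle, the mantle terms cancel and isostasy reduces to e = (Σt_A − Σt_B) − (Σ(ρt)_A − Σ(ρt)_B) / ρ_m.
Σt_A = 24540 m; Σt_B = 30700 m; Σ(ρt)_A = 62739.3; Σ(ρt)_B = 84148.7 (in m·g/cm³).
e = (24540 − 30700) − (62739.3 − 84148.7) / 3.25 = 428 m.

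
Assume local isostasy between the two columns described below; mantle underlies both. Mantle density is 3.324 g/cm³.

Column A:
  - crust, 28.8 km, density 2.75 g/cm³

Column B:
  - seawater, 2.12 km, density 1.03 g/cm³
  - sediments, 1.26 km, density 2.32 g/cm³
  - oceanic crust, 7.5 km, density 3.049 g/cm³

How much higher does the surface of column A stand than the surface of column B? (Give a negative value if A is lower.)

2.51 km

For any compensation level in the mantle, the mantle terms cancel and isostasy reduces to e = (Σt_A − Σt_B) − (Σ(ρt)_A − Σ(ρt)_B) / ρ_m.
Σt_A = 28.8 km; Σt_B = 10.88 km; Σ(ρt)_A = 79.2; Σ(ρt)_B = 27.9743 (in km·g/cm³).
e = (28.8 − 10.88) − (79.2 − 27.9743) / 3.324 = 2.51 km.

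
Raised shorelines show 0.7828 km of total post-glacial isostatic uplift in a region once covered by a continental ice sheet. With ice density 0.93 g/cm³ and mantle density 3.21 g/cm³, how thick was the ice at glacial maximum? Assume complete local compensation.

u = t ρ_ice/ρ_m → t = u ρ_m/ρ_ice = 0.7828 km × 3.21/0.93 = 2.7 km.

2.7 km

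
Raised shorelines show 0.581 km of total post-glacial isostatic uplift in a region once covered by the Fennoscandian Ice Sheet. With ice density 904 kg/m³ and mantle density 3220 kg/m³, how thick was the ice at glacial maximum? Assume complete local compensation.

2.07 km

u = t ρ_ice/ρ_m → t = u ρ_m/ρ_ice = 0.581 km × 3220/904 = 2.07 km.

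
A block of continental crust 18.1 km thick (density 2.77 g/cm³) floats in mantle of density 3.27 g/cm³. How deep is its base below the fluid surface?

Draft d = t ρ_obj/ρ_fluid = 18.1 km × 2.77/3.27 = 15.3 km.

15.3 km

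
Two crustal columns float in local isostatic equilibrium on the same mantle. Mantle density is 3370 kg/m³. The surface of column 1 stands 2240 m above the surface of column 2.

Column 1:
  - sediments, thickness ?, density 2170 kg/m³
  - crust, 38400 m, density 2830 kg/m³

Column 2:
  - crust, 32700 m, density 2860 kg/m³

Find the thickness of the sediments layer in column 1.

Take the compensation level at the base of the deeper column (depth z_c below the surface of column 1) and equate Σ ρ_i t_i down to z_c; mantle fills any gap and the z_c terms cancel.
Column 1: x×2170 + 38400×2830 + (z_c − 38400 − x)×3370
Column 2: 2240×0 + 32700×2860 + (z_c − 2240 − 32700)×3370
The z_c×3370 term appears on both sides and cancels. Collect the known terms of each column as K = Σ(ρt)_known − 3370 × (depth of known layers): K_1 = 108672000 − 3370×38400 = −20736000; K_2 = 93522000 − 3370×(2240 + 32700) = −24225800.
Balance: K_1 − x×(3370 − 2170) = K_2, so x = (K_1 − K_2)/(3370 − 2170) = 3489800/1200 = 2910 m.

2910 m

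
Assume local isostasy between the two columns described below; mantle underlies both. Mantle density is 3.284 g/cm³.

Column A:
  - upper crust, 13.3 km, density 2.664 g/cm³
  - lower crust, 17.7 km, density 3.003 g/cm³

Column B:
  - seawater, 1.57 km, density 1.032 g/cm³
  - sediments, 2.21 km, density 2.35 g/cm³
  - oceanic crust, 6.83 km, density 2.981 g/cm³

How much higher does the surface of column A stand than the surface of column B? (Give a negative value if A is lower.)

For any compensation level in the mantle, the mantle terms cancel and isostasy reduces to e = (Σt_A − Σt_B) − (Σ(ρt)_A − Σ(ρt)_B) / ρ_m.
Σt_A = 31 km; Σt_B = 10.61 km; Σ(ρt)_A = 88.5843; Σ(ρt)_B = 27.17397 (in km·g/cm³).
e = (31 − 10.61) − (88.5843 − 27.17397) / 3.284 = 1.69 km.

1.69 km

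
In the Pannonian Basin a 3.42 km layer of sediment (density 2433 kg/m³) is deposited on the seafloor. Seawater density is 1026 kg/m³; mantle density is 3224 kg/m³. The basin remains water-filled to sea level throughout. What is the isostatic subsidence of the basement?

Submarine loading: the sediment displaces seawater, and the subsidence is in turn flooded, so s (ρ_m − ρ_w) = t (ρ_sed − ρ_w).
s = 3.42 km × (2433 − 1026) / (3224 − 1026) = 2.19 km.

2.19 km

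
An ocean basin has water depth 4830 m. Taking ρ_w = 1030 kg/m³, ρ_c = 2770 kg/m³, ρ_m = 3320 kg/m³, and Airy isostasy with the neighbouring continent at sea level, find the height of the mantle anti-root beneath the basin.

15300 m

Equating mass per unit area of the two columns: replacing crust with seawater at the top is compensated by replacing crust with mantle at the base: d (ρ_c − ρ_w) = a (ρ_m − ρ_c).
a = d (ρ_c − ρ_w)/(ρ_m − ρ_c) = 4830 m × 1740/550 = 15300 m.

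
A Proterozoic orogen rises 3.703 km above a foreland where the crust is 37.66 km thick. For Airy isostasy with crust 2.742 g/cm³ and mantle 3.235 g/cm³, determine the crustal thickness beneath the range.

Root depth r = h ρ_c / (ρ_m − ρ_c) = 3.703 km × 2.742 / 0.493 = 20.6 km.
Total thickness = T + h + r = 37.66 km + 3.703 km + 20.6 km = 62 km.

62 km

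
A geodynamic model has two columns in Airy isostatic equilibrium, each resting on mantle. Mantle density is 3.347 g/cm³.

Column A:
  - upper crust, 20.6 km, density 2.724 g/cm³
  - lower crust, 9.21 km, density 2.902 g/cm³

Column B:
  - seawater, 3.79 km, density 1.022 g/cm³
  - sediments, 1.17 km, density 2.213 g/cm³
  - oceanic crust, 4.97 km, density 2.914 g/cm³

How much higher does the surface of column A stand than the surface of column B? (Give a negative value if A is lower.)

1.39 km

For any compensation level in the mantle, the mantle terms cancel and isostasy reduces to e = (Σt_A − Σt_B) − (Σ(ρt)_A − Σ(ρt)_B) / ρ_m.
Σt_A = 29.81 km; Σt_B = 9.93 km; Σ(ρt)_A = 82.84182; Σ(ρt)_B = 20.94517 (in km·g/cm³).
e = (29.81 − 9.93) − (82.84182 − 20.94517) / 3.347 = 1.39 km.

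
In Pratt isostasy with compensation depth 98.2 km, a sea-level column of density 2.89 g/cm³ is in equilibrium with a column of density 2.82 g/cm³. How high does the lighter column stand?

ρ_ref D = ρ (D + h) → h = D (ρ_ref − ρ)/ρ.
h = 98.2 km × (2.89 − 2.82)/2.82 = 2.44 km.

2.44 km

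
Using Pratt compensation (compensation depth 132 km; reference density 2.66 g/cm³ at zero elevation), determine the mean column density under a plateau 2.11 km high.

2.62 g/cm³

Pratt balance: ρ_ref D = ρ (D + h).
ρ = ρ_ref D/(D + h) = 2.66 × 132 km/(132 km + 2.11 km) = 2.62 g/cm³.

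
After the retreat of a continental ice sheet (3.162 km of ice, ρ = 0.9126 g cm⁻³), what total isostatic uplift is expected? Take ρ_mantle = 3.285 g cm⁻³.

0.878 km

Removing the load lets mantle flow back in; uplift u satisfies ρ_ice t = ρ_m u.
u = t ρ_ice/ρ_m = 3.162 km × 0.9126/3.285 = 0.878 km.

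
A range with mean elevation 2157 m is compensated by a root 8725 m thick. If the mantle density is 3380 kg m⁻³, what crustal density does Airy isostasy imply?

2710 kg m⁻³

ρ_c h = (ρ_m − ρ_c) r → ρ_c (h + r) = ρ_m r → ρ_c = ρ_m r / (h + r).
ρ_c = 3380 × 8725 m / (2157 m + 8725 m) = 2710 kg m⁻³.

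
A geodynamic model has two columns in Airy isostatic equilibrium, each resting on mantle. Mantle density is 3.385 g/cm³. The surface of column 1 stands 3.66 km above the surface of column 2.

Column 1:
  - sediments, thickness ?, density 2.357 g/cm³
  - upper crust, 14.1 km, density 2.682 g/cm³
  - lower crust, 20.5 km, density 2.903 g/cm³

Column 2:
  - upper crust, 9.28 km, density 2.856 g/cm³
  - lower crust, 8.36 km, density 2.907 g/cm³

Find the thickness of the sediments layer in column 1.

Take the compensation level at the base of the deeper column (depth z_c below the surface of column 1) and equate Σ ρ_i t_i down to z_c; mantle fills any gap and the z_c terms cancel.
Column 1: x×2.357 + 14.1×2.682 + 20.5×2.903 + (z_c − 34.6 − x)×3.385
Column 2: 3.66×0 + 9.28×2.856 + 8.36×2.907 + (z_c − 3.66 − 17.64)×3.385
The z_c×3.385 term appears on both sides and cancels. Collect the known terms of each column as K = Σ(ρt)_known − 3.385 × (depth of known layers): K_1 = 97.3277 − 3.385×34.6 = −19.7933; K_2 = 50.8062 − 3.385×(3.66 + 17.64) = −21.2943.
Balance: K_1 − x×(3.385 − 2.357) = K_2, so x = (K_1 − K_2)/(3.385 − 2.357) = 1.501/1.028 = 1.46 km.

1.46 km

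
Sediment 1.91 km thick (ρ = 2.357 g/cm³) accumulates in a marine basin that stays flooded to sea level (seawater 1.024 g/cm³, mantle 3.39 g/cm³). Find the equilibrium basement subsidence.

1.08 km

Submarine loading: the sediment displaces seawater, and the subsidence is in turn flooded, so s (ρ_m − ρ_w) = t (ρ_sed − ρ_w).
s = 1.91 km × (2.357 − 1.024) / (3.39 − 1.024) = 1.08 km.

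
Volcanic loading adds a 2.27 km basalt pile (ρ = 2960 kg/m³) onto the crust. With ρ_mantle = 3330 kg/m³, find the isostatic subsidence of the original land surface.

2.02 km

Subaerial loading: s = t ρ_load / ρ_m.
s = 2.27 km × 2960/3330 = 2.02 km.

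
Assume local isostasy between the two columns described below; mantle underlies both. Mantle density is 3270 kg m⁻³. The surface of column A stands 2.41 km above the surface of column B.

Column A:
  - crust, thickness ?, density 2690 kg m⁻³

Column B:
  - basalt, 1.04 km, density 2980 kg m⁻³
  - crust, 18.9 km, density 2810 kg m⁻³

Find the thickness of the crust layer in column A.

Take the compensation level at the base of the deeper column (depth z_c below the surface of column A) and equate Σ ρ_i t_i down to z_c; mantle fills any gap and the z_c terms cancel.
Column A: x×2690 + (z_c − 0 − x)×3270
Column B: 2.41×0 + 1.04×2980 + 18.9×2810 + (z_c − 2.41 − 19.94)×3270
The z_c×3270 term appears on both sides and cancels. Collect the known terms of each column as K = Σ(ρt)_known − 3270 × (depth of known layers): K_A = 0 − 3270×0 = 0; K_B = 56208.2 − 3270×(2.41 + 19.94) = −16876.3.
Balance: K_A − x×(3270 − 2690) = K_B, so x = (K_A − K_B)/(3270 − 2690) = 16876.3/580 = 29.1 km.

29.1 km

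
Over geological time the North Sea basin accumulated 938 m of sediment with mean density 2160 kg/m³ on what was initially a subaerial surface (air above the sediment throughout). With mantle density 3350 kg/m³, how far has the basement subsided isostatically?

Subaerial load: s = t ρ_sed / ρ_m = 938 m × 2160/3350 = 605 m.

605 m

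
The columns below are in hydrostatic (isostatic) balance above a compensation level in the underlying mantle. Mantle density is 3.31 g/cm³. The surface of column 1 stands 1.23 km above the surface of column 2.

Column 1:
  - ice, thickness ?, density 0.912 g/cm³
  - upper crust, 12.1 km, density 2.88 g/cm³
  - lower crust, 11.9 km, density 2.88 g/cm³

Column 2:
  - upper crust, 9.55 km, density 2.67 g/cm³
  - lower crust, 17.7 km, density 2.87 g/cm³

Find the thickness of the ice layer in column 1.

3.19 km

Take the compensation level at the base of the deeper column (depth z_c below the surface of column 1) and equate Σ ρ_i t_i down to z_c; mantle fills any gap and the z_c terms cancel.
Column 1: x×0.912 + 12.1×2.88 + 11.9×2.88 + (z_c − 24 − x)×3.31
Column 2: 1.23×0 + 9.55×2.67 + 17.7×2.87 + (z_c − 1.23 − 27.25)×3.31
The z_c×3.31 term appears on both sides and cancels. Collect the known terms of each column as K = Σ(ρt)_known − 3.31 × (depth of known layers): K_1 = 69.12 − 3.31×24 = −10.32; K_2 = 76.2975 − 3.31×(1.23 + 27.25) = −17.9713.
Balance: K_1 − x×(3.31 − 0.912) = K_2, so x = (K_1 − K_2)/(3.31 − 0.912) = 7.6513/2.398 = 3.19 km.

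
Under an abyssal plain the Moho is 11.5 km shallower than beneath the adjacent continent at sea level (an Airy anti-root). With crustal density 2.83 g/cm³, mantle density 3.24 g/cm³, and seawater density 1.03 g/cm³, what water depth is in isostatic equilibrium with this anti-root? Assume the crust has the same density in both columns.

2.62 km

Replacing a thickness d of crust by seawater at the top must be balanced by replacing crust with mantle at the base: d (ρ_c − ρ_w) = a (ρ_m − ρ_c).
d = a (ρ_m − ρ_c)/(ρ_c − ρ_w) = 11.5 km × 0.41/1.8 = 2.62 km.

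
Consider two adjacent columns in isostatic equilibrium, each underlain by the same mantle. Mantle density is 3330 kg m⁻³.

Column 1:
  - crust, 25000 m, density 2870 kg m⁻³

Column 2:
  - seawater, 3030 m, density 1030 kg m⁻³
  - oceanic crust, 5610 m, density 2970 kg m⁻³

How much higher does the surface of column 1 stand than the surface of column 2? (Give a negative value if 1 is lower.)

For any compensation level in the mantle, the mantle terms cancel and isostasy reduces to e = (Σt_1 − Σt_2) − (Σ(ρt)_1 − Σ(ρt)_2) / ρ_m.
Σt_1 = 25000 m; Σt_2 = 8640 m; Σ(ρt)_1 = 71750000; Σ(ρt)_2 = 19782600 (in m·kg m⁻³).
e = (25000 − 8640) − (71750000 − 19782600) / 3330 = 754 m.

754 m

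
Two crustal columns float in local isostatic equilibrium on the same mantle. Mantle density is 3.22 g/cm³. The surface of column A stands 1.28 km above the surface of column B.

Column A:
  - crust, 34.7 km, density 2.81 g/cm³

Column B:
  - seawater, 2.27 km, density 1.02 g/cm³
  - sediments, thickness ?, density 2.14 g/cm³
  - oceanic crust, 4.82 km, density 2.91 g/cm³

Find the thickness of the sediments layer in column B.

Take the compensation level at the base of the deeper column (depth z_c below the surface of column A) and equate Σ ρ_i t_i down to z_c; mantle fills any gap and the z_c terms cancel.
Column A: 34.7×2.81 + (z_c − 34.7)×3.22
Column B: 1.28×0 + 2.27×1.02 + x×2.14 + 4.82×2.91 + (z_c − 1.28 − 7.09 − x)×3.22
The z_c×3.22 term appears on both sides and cancels. Collect the known terms of each column as K = Σ(ρt)_known − 3.22 × (depth of known layers): K_A = 97.507 − 3.22×34.7 = −14.227; K_B = 16.3416 − 3.22×(1.28 + 7.09) = −10.6098.
Balance: K_A = K_B − x×(3.22 − 2.14), so x = (K_B − K_A)/(3.22 − 2.14) = 3.6172/1.08 = 3.35 km.

3.35 km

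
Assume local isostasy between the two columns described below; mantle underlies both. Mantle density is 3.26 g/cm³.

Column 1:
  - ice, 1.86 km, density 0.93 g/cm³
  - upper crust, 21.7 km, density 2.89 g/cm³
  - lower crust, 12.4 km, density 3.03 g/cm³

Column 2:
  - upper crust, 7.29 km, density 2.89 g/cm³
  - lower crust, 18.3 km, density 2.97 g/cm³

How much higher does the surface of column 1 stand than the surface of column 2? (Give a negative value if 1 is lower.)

2.21 km

For any compensation level in the mantle, the mantle terms cancel and isostasy reduces to e = (Σt_1 − Σt_2) − (Σ(ρt)_1 − Σ(ρt)_2) / ρ_m.
Σt_1 = 35.96 km; Σt_2 = 25.59 km; Σ(ρt)_1 = 102.0148; Σ(ρt)_2 = 75.4191 (in km·g/cm³).
e = (35.96 − 25.59) − (102.0148 − 75.4191) / 3.26 = 2.21 km.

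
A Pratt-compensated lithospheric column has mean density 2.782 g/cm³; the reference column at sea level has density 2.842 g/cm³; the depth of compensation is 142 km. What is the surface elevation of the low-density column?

ρ_ref D = ρ (D + h) → h = D (ρ_ref − ρ)/ρ.
h = 142 km × (2.842 − 2.782)/2.782 = 3.06 km.

3.06 km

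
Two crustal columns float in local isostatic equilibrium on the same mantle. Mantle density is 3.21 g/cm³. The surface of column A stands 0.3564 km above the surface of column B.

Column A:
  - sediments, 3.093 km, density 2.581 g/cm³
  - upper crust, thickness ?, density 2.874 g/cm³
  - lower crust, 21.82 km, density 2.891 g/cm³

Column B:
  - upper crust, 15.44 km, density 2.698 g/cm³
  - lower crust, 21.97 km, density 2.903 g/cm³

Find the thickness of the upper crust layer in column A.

Take the compensation level at the base of the deeper column (depth z_c below the surface of column A) and equate Σ ρ_i t_i down to z_c; mantle fills any gap and the z_c terms cancel.
Column A: 3.093×2.581 + x×2.874 + 21.82×2.891 + (z_c − 24.913 − x)×3.21
Column B: 0.3564×0 + 15.44×2.698 + 21.97×2.903 + (z_c − 0.3564 − 37.41)×3.21
The z_c×3.21 term appears on both sides and cancels. Collect the known terms of each column as K = Σ(ρt)_known − 3.21 × (depth of known layers): K_A = 71.064653 − 3.21×24.913 = −8.906077; K_B = 105.43603 − 3.21×(0.3564 + 37.41) = −15.794114.
Balance: K_A − x×(3.21 − 2.874) = K_B, so x = (K_A − K_B)/(3.21 − 2.874) = 6.88804/0.336 = 20.5 km.

20.5 km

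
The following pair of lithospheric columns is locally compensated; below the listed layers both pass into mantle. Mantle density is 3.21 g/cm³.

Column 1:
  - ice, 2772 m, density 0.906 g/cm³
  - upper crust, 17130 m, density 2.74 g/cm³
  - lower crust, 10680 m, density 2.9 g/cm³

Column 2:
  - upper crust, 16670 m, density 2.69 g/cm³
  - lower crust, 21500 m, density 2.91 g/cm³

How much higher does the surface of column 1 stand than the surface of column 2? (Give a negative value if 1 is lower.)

For any compensation level in the mantle, the mantle terms cancel and isostasy reduces to e = (Σt_1 − Σt_2) − (Σ(ρt)_1 − Σ(ρt)_2) / ρ_m.
Σt_1 = 30582 m; Σt_2 = 38170 m; Σ(ρt)_1 = 80419.632; Σ(ρt)_2 = 107407.3 (in m·g/cm³).
e = (30582 − 38170) − (80419.632 − 107407.3) / 3.21 = 819 m.

819 m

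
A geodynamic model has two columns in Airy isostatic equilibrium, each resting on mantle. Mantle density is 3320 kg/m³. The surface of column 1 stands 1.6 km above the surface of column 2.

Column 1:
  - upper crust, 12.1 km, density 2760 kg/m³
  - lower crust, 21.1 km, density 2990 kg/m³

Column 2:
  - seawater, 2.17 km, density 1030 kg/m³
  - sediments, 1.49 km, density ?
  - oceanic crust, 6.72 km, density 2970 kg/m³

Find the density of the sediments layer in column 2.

2580 kg/m³

Take the compensation level at the base of the deeper column (depth z_c below the surface of column 1) and equate Σ ρ_i t_i down to z_c; mantle fills any gap and the z_c terms cancel.
Column 1: 12.1×2760 + 21.1×2990 + (z_c − 33.2)×3320
Column 2: 1.6×0 + 2.17×1030 + 1.49×ρ + 6.72×2970 + (z_c − 1.6 − 10.38)×3320
The z_c×3320 term appears on both sides and cancels. Collect the known terms of each column as K = Σ(ρt)_known − 3320 × (depth of known layers): K_1 = 96485 − 3320×33.2 = −13739; K_2 = 22193.5 − 3320×(1.6 + 10.38) = −17580.1.
Balance: K_1 = K_2 + 1.49×ρ, so ρ = (K_1 − K_2)/1.49 = 3841.1/1.49 = 2580 kg/m³.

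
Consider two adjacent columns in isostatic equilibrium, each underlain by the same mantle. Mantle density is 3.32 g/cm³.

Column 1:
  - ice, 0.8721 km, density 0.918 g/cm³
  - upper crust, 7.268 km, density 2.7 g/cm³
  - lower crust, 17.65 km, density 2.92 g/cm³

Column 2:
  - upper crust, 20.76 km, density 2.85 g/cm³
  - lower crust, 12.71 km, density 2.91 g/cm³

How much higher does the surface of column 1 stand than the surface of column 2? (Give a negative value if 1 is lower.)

−0.394 km

For any compensation level in the mantle, the mantle terms cancel and isostasy reduces to e = (Σt_1 − Σt_2) − (Σ(ρt)_1 − Σ(ρt)_2) / ρ_m.
Σt_1 = 25.7901 km; Σt_2 = 33.47 km; Σ(ρt)_1 = 71.9621878; Σ(ρt)_2 = 96.1521 (in km·g/cm³).
e = (25.7901 − 33.47) − (71.9621878 − 96.1521) / 3.32 = −0.394 km.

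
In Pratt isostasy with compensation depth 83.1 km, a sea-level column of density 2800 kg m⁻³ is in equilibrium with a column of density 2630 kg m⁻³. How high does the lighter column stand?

ρ_ref D = ρ (D + h) → h = D (ρ_ref − ρ)/ρ.
h = 83.1 km × (2800 − 2630)/2630 = 5.37 km.

5.37 km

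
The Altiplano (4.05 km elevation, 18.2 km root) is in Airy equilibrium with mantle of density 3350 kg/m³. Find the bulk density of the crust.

2740 kg/m³

ρ_c h = (ρ_m − ρ_c) r → ρ_c (h + r) = ρ_m r → ρ_c = ρ_m r / (h + r).
ρ_c = 3350 × 18.2 km / (4.05 km + 18.2 km) = 2740 kg/m³.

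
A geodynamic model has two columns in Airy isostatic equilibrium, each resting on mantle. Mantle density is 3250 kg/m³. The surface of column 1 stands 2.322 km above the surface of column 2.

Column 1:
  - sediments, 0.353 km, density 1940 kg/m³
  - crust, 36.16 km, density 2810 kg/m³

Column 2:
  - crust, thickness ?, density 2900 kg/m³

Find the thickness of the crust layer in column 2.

Take the compensation level at the base of the deeper column (depth z_c below the surface of column 1) and equate Σ ρ_i t_i down to z_c; mantle fills any gap and the z_c terms cancel.
Column 1: 0.353×1940 + 36.16×2810 + (z_c − 36.513)×3250
Column 2: 2.322×0 + x×2900 + (z_c − 2.322 − 0 − x)×3250
The z_c×3250 term appears on both sides and cancels. Collect the known terms of each column as K = Σ(ρt)_known − 3250 × (depth of known layers): K_1 = 102294.42 − 3250×36.513 = −16372.83; K_2 = 0 − 3250×(2.322 + 0) = −7546.5.
Balance: K_1 = K_2 − x×(3250 − 2900), so x = (K_2 − K_1)/(3250 − 2900) = 8826.33/350 = 25.2 km.

25.2 km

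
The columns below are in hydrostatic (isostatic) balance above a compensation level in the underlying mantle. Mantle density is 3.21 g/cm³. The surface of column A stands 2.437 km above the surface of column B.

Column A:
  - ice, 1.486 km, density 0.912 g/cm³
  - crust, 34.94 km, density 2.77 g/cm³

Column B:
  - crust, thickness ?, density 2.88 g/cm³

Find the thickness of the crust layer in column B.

Take the compensation level at the base of the deeper column (depth z_c below the surface of column A) and equate Σ ρ_i t_i down to z_c; mantle fills any gap and the z_c terms cancel.
Column A: 1.486×0.912 + 34.94×2.77 + (z_c − 36.426)×3.21
Column B: 2.437×0 + x×2.88 + (z_c − 2.437 − 0 − x)×3.21
The z_c×3.21 term appears on both sides and cancels. Collect the known terms of each column as K = Σ(ρt)_known − 3.21 × (depth of known layers): K_A = 98.139032 − 3.21×36.426 = −18.788428; K_B = 0 − 3.21×(2.437 + 0) = −7.82277.
Balance: K_A = K_B − x×(3.21 − 2.88), so x = (K_B − K_A)/(3.21 − 2.88) = 10.9657/0.33 = 33.2 km.

33.2 km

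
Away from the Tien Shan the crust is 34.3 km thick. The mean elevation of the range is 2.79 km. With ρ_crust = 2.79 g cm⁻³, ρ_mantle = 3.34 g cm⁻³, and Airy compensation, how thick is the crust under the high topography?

Root depth r = h ρ_c / (ρ_m − ρ_c) = 2.79 km × 2.79 / 0.55 = 14.15 km.
Total thickness = T + h + r = 34.3 km + 2.79 km + 14.15 km = 51.2 km.

51.2 km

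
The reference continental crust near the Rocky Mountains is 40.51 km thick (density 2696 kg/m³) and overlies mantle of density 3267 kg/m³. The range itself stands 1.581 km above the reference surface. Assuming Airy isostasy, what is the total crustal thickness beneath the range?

49.6 km

Root depth r = h ρ_c / (ρ_m − ρ_c) = 1.581 km × 2696 / 571 = 7.465 km.
Total thickness = T + h + r = 40.51 km + 1.581 km + 7.465 km = 49.6 km.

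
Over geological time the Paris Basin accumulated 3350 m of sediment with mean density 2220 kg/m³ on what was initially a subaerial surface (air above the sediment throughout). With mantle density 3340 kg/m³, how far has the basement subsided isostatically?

2230 m

Subaerial load: s = t ρ_sed / ρ_m = 3350 m × 2220/3340 = 2230 m.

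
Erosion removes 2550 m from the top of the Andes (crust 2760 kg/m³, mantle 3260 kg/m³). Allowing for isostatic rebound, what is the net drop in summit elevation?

391 m

Rebound u = e ρ_c/ρ_m = 2550 m × 2760/3260 = 2159 m.
Net surface drop = e − u = 2550 m − 2159 m = e (ρ_m − ρ_c)/ρ_m = 391 m.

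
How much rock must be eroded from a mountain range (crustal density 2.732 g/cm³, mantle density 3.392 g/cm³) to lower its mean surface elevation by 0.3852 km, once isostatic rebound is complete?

1.98 km

Net drop Δ = e − u = e − e ρ_c/ρ_m = e (ρ_m − ρ_c)/ρ_m.
e = Δ ρ_m/(ρ_m − ρ_c) = 0.3852 km × 3.392/0.66 = 1.98 km.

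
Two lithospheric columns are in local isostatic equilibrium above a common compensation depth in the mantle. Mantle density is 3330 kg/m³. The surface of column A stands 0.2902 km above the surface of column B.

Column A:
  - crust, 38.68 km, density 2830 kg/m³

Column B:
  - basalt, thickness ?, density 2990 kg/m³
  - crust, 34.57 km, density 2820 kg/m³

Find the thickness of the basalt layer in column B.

Take the compensation level at the base of the deeper column (depth z_c below the surface of column A) and equate Σ ρ_i t_i down to z_c; mantle fills any gap and the z_c terms cancel.
Column A: 38.68×2830 + (z_c − 38.68)×3330
Column B: 0.2902×0 + x×2990 + 34.57×2820 + (z_c − 0.2902 − 34.57 − x)×3330
The z_c×3330 term appears on both sides and cancels. Collect the known terms of each column as K = Σ(ρt)_known − 3330 × (depth of known layers): K_A = 109464.4 − 3330×38.68 = −19340; K_B = 97487.4 − 3330×(0.2902 + 34.57) = −18597.066.
Balance: K_A = K_B − x×(3330 − 2990), so x = (K_B − K_A)/(3330 − 2990) = 742.934/340 = 2.19 km.

2.19 km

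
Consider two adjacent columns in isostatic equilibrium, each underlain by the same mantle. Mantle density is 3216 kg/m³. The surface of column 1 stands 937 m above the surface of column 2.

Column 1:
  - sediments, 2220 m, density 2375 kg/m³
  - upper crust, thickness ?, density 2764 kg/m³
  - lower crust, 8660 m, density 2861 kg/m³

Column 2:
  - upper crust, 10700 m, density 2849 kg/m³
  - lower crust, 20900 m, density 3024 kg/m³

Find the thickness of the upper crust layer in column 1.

13300 m

Take the compensation level at the base of the deeper column (depth z_c below the surface of column 1) and equate Σ ρ_i t_i down to z_c; mantle fills any gap and the z_c terms cancel.
Column 1: 2220×2375 + x×2764 + 8660×2861 + (z_c − 10880 − x)×3216
Column 2: 937×0 + 10700×2849 + 20900×3024 + (z_c − 937 − 31600)×3216
The z_c×3216 term appears on both sides and cancels. Collect the known terms of each column as K = Σ(ρt)_known − 3216 × (depth of known layers): K_1 = 30048760 − 3216×10880 = −4941320; K_2 = 93685900 − 3216×(937 + 31600) = −10953092.
Balance: K_1 − x×(3216 − 2764) = K_2, so x = (K_1 − K_2)/(3216 − 2764) = 6011770/452 = 13300 m.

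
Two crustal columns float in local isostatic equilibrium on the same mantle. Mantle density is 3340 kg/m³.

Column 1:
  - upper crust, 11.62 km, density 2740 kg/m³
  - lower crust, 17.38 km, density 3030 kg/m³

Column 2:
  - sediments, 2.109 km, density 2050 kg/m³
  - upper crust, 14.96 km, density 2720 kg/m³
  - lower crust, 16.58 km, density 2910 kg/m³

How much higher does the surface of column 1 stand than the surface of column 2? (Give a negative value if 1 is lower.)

For any compensation level in the mantle, the mantle terms cancel and isostasy reduces to e = (Σt_1 − Σt_2) − (Σ(ρt)_1 − Σ(ρt)_2) / ρ_m.
Σt_1 = 29 km; Σt_2 = 33.649 km; Σ(ρt)_1 = 84500.2; Σ(ρt)_2 = 93262.45 (in km·kg/m³).
e = (29 − 33.649) − (84500.2 − 93262.45) / 3340 = −2.03 km.

−2.03 km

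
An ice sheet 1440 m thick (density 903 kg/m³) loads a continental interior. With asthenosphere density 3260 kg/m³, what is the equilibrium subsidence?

Equating mass per unit area of the two columns: the ice load ρ_ice t is balanced by mantle displaced below, ρ_m s.
s = t ρ_ice / ρ_m = 1440 m × 903/3260 = 399 m.

399 m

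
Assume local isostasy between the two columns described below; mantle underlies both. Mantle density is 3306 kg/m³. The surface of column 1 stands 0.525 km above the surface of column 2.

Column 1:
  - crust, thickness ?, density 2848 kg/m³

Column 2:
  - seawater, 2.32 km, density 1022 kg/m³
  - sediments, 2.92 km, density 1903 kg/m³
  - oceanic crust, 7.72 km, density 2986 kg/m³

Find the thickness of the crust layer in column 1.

Take the compensation level at the base of the deeper column (depth z_c below the surface of column 1) and equate Σ ρ_i t_i down to z_c; mantle fills any gap and the z_c terms cancel.
Column 1: x×2848 + (z_c − 0 − x)×3306
Column 2: 0.525×0 + 2.32×1022 + 2.92×1903 + 7.72×2986 + (z_c − 0.525 − 12.96)×3306
The z_c×3306 term appears on both sides and cancels. Collect the known terms of each column as K = Σ(ρt)_known − 3306 × (depth of known layers): K_1 = 0 − 3306×0 = 0; K_2 = 30979.72 − 3306×(0.525 + 12.96) = −13601.69.
Balance: K_1 − x×(3306 − 2848) = K_2, so x = (K_1 − K_2)/(3306 − 2848) = 13601.7/458 = 29.7 km.

29.7 km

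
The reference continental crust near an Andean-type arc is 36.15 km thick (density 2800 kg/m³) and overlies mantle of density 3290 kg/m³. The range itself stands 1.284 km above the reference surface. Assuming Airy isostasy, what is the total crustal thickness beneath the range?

Root depth r = h ρ_c / (ρ_m − ρ_c) = 1.284 km × 2800 / 490 = 7.337 km.
Total thickness = T + h + r = 36.15 km + 1.284 km + 7.337 km = 44.8 km.

44.8 km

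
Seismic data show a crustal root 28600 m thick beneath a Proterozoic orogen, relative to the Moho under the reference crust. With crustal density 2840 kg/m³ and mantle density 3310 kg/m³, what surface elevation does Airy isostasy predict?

Equating mass per unit area of the two columns: ρ_c h = (ρ_m − ρ_c) r.
h = r (ρ_m − ρ_c) / ρ_c = 28600 m × (3310 − 2840) / 2840 = 4730 m.

4730 m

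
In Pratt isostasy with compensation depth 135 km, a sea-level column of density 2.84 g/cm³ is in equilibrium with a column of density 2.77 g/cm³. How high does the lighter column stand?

3.41 km

ρ_ref D = ρ (D + h) → h = D (ρ_ref − ρ)/ρ.
h = 135 km × (2.84 − 2.77)/2.77 = 3.41 km.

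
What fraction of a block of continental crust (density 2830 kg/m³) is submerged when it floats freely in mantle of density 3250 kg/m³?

87.1%

Submerged fraction = ρ_obj/ρ_fluid = 2830/3250 = 87.1%.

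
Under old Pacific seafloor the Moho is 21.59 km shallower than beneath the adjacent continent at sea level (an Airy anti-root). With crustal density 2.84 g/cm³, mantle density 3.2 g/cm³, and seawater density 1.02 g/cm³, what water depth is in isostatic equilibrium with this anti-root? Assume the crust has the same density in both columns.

4.27 km

Replacing a thickness d of crust by seawater at the top must be balanced by replacing crust with mantle at the base: d (ρ_c − ρ_w) = a (ρ_m − ρ_c).
d = a (ρ_m − ρ_c)/(ρ_c − ρ_w) = 21.59 km × 0.36/1.82 = 4.27 km.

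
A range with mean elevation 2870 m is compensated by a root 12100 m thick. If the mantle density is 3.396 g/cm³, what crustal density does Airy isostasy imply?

2.74 g/cm³

ρ_c h = (ρ_m − ρ_c) r → ρ_c (h + r) = ρ_m r → ρ_c = ρ_m r / (h + r).
ρ_c = 3.396 × 12100 m / (2870 m + 12100 m) = 2.74 g/cm³.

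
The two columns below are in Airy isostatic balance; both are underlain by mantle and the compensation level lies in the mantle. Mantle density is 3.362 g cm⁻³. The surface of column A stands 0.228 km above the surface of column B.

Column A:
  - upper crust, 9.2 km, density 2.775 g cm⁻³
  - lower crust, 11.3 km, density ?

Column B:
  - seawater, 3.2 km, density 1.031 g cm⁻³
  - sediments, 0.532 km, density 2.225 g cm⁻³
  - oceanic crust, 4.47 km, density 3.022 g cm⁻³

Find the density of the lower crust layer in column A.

2.92 g cm⁻³

Take the compensation level at the base of the deeper column (depth z_c below the surface of column A) and equate Σ ρ_i t_i down to z_c; mantle fills any gap and the z_c terms cancel.
Column A: 9.2×2.775 + 11.3×ρ + (z_c − 20.5)×3.362
Column B: 0.228×0 + 3.2×1.031 + 0.532×2.225 + 4.47×3.022 + (z_c − 0.228 − 8.202)×3.362
The z_c×3.362 term appears on both sides and cancels. Collect the known terms of each column as K = Σ(ρt)_known − 3.362 × (depth of known layers): K_A = 25.53 − 3.362×20.5 = −43.391; K_B = 17.99124 − 3.362×(0.228 + 8.202) = −10.35042.
Balance: K_A + 11.3×ρ = K_B, so ρ = (K_B − K_A)/11.3 = 33.0406/11.3 = 2.92 g cm⁻³.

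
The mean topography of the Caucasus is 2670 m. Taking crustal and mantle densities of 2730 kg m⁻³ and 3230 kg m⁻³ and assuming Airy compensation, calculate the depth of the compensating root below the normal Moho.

For local isostatic compensation: the weight of the topography is balanced by the buoyancy of the root, ρ_c h = (ρ_m − ρ_c) r.
r = h · ρ_c / (ρ_m − ρ_c) = 2670 m × 2730 / (3230 − 2730) = 14600 m.

14600 m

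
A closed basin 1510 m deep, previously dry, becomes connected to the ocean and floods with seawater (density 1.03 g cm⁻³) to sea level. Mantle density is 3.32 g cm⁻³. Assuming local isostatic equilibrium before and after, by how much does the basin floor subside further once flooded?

After flooding the water column is d + s deep. Its weight must equal the weight of mantle displaced by the extra subsidence s: (d + s) ρ_w = s ρ_m.
s = d ρ_w / (ρ_m − ρ_w) = 1510 m × 1.03/(3.32 − 1.03) = 679 m.

679 m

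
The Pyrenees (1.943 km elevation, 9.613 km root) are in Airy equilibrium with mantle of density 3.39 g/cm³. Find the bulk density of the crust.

2.82 g/cm³

ρ_c h = (ρ_m − ρ_c) r → ρ_c (h + r) = ρ_m r → ρ_c = ρ_m r / (h + r).
ρ_c = 3.39 × 9.613 km / (1.943 km + 9.613 km) = 2.82 g/cm³.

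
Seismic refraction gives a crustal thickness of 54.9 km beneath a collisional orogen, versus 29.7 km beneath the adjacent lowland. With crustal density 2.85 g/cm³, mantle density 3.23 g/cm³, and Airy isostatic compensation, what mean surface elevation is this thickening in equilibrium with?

2.96 km

Excess crust Δ = 54.9 km − 29.7 km = 25.2 km, split between elevation h and root r with h + r = Δ.
Airy balance ρ_c h = (ρ_m − ρ_c) r gives r = h ρ_c/(ρ_m − ρ_c), so h (1 + ρ_c/(ρ_m − ρ_c)) = Δ, i.e. h = Δ (ρ_m − ρ_c)/ρ_m.
h = 25.2 km × 0.38/3.23 = 2.96 km.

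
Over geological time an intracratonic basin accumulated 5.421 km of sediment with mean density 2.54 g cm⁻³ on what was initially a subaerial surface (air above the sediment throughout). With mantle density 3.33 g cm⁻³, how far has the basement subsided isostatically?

Subaerial load: s = t ρ_sed / ρ_m = 5.421 km × 2.54/3.33 = 4.13 km.

4.13 km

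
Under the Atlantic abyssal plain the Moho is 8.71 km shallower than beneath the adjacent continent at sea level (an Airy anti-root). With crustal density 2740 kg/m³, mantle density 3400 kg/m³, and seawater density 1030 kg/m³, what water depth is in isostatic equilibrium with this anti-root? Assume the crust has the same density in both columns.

Replacing a thickness d of crust by seawater at the top must be balanced by replacing crust with mantle at the base: d (ρ_c − ρ_w) = a (ρ_m − ρ_c).
d = a (ρ_m − ρ_c)/(ρ_c − ρ_w) = 8.71 km × 660/1710 = 3.36 km.

3.36 km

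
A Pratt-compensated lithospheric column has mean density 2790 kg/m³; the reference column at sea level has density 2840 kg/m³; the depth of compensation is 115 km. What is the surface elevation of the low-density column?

ρ_ref D = ρ (D + h) → h = D (ρ_ref − ρ)/ρ.
h = 115 km × (2840 − 2790)/2790 = 2.06 km.

2.06 km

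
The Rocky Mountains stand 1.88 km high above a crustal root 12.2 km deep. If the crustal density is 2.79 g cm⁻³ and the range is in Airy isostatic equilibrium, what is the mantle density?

Airy balance: ρ_c h = (ρ_m − ρ_c) r → ρ_m = ρ_c (1 + h/r).
ρ_m = 2.79 × (1 + 1.88 km/12.2 km) = 3.22 g cm⁻³.

3.22 g cm⁻³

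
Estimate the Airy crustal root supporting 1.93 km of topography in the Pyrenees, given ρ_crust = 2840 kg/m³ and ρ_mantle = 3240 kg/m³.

13.7 km

Isostatic balance requires: the weight of the topography is balanced by the buoyancy of the root, ρ_c h = (ρ_m − ρ_c) r.
r = h · ρ_c / (ρ_m − ρ_c) = 1.93 km × 2840 / (3240 − 2840) = 13.7 km.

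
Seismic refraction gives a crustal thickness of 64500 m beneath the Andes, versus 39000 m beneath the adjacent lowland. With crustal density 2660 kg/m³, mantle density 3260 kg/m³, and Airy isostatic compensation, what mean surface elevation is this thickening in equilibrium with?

Excess crust Δ = 64500 m − 39000 m = 25500 m, split between elevation h and root r with h + r = Δ.
Airy balance ρ_c h = (ρ_m − ρ_c) r gives r = h ρ_c/(ρ_m − ρ_c), so h (1 + ρ_c/(ρ_m − ρ_c)) = Δ, i.e. h = Δ (ρ_m − ρ_c)/ρ_m.
h = 25500 m × 600/3260 = 4690 m.

4690 m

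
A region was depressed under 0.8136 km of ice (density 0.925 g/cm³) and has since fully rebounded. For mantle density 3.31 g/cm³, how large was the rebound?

0.227 km

Removing the load lets mantle flow back in; uplift u satisfies ρ_ice t = ρ_m u.
u = t ρ_ice/ρ_m = 0.8136 km × 0.925/3.31 = 0.227 km.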